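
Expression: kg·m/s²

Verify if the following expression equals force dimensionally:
Yes

The expression kg·m/s² has dimensions [L M T^-2], which is exactly force [L M T^-2].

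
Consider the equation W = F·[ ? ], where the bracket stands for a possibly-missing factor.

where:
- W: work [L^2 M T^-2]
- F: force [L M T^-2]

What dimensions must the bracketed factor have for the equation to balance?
[L] — length (e.g. a distance d)

W has dimensions [L^2 M T^-2]; F has dimensions [L M T^-2].
The bracketed factor must supply [L^2 M T^-2] / [L M T^-2] = [L].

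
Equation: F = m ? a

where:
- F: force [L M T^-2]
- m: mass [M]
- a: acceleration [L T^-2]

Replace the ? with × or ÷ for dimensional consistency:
multiplication (×): F = m × a

F [L M T^-2]; m [M]; a [L T^-2].
m × a → [L M T^-2] ✓
m ÷ a → [L^-1 M T^2] ✗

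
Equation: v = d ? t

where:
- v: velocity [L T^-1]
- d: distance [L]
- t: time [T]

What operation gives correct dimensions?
division (÷): v = d ÷ t

v [L T^-1]; d [L]; t [T].
d × t → [L T] ✗
d ÷ t → [L T^-1] ✓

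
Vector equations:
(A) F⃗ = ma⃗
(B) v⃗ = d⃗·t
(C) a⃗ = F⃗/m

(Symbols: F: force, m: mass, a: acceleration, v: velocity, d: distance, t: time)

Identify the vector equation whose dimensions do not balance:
(B) v⃗ = d⃗·t

(A) F⃗ = ma⃗: LHS [L M T^-2], RHS [L M T^-2] ✓ — Force and acceleration are vectors, mass is a scalar
(B) v⃗ = d⃗·t: LHS [L T^-1], RHS [L T] ✗ — velocity is displacement per time; should be d⃗/t
(C) a⃗ = F⃗/m: LHS [L T^-2], RHS [L T^-2] ✓ — force (vector) divided by mass (scalar)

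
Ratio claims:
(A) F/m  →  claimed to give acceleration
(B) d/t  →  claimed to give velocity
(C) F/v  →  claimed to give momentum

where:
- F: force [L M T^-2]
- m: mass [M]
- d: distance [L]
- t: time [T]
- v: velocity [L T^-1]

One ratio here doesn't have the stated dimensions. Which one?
(C) F/v does not give momentum

(A) F/m: [L T^-2] = acceleration [L T^-2] ✓
(B) d/t: [L T^-1] = velocity [L T^-1] ✓
(C) F/v: [M T^-1] ≠ momentum [L M T^-1] ✗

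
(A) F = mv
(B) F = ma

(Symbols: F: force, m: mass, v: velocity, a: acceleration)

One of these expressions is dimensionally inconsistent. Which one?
(A)

(A) F = mv: LHS [L M T^-2], RHS [L M T^-1] ✗
(B) F = ma: LHS [L M T^-2], RHS [L M T^-2] ✓

Expression (A) F = mv is dimensionally incorrect.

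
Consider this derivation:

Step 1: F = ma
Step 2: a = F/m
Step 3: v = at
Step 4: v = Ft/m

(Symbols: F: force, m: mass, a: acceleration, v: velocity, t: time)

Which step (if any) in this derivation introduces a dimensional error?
No step introduces an error — all steps are dimensionally consistent.

Step 1: F = ma → LHS [L M T^-2], RHS [L M T^-2] ✓
Step 2: a = F/m → LHS [L T^-2], RHS [L T^-2] ✓
Step 3: v = at → LHS [L T^-1], RHS [L T^-1] ✓
Step 4: v = Ft/m → LHS [L T^-1], RHS [L T^-1] ✓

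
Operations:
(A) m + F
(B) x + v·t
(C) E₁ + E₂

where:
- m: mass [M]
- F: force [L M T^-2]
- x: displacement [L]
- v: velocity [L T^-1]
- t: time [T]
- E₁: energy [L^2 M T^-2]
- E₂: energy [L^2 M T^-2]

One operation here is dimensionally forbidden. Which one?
(A) m + F

(A) m + F: m [M] and F [L M T^-2] — different dimensions cannot be added/subtracted ✗
(B) x + v·t: x [L] and v·t [L] — same dimensions ✓
(C) E₁ + E₂: E₁ [L^2 M T^-2] and E₂ [L^2 M T^-2] — same dimensions ✓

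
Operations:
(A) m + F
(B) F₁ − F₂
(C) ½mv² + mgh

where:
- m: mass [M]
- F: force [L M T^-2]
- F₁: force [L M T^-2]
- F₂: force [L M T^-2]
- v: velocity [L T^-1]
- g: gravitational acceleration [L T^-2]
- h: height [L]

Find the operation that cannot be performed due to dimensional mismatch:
(A) m + F

(A) m + F: m [M] and F [L M T^-2] — different dimensions cannot be added/subtracted ✗
(B) F₁ − F₂: F₁ [L M T^-2] and F₂ [L M T^-2] — same dimensions ✓
(C) ½mv² + mgh: ½mv² [L^2 M T^-2] and mgh [L^2 M T^-2] — same dimensions ✓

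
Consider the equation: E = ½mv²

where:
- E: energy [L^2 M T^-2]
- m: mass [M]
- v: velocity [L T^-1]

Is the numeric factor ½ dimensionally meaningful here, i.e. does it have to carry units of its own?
No

E has dimensions [L^2 M T^-2] and mv² already has dimensions [L^2 M T^-2], so the equation balances without ½ contributing any dimensions. ½ is a pure (dimensionless) number; changing or removing it would not affect dimensional consistency.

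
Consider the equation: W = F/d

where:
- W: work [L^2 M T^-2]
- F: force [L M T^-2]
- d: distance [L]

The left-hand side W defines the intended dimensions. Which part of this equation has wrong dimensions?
The right-hand side term F/d

W has dimensions [L^2 M T^-2], but F/d has dimensions [M T^-2], so the term F/d is dimensionally wrong for W.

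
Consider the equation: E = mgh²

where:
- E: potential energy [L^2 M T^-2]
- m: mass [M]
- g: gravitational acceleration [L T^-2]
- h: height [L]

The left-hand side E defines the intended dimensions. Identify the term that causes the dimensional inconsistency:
The right-hand side term mgh²

E has dimensions [L^2 M T^-2], but mgh² has dimensions [L^3 M T^-2], so the term mgh² is dimensionally wrong for E.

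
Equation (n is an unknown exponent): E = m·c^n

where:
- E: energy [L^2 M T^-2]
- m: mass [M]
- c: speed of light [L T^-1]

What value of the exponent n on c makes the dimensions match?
n = 2

E has dimensions [L^2 M T^-2]; c has dimensions [L T^-1].
The rest of the RHS has dimensions [M], so c^n must supply [L^2 T^-2].
With n = 2: m·c^2 has dimensions [L^2 M T^-2], matching the LHS ✓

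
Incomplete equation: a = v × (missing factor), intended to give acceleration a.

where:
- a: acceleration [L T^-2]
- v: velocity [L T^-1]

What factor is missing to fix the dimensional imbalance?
1/t (inverse time), dimensions [T^-1]

a has dimensions [L T^-2] and v has dimensions [L T^-1].
The missing factor must have dimensions [L T^-2] / [L T^-1] = [T^-1], i.e. inverse time (1/t).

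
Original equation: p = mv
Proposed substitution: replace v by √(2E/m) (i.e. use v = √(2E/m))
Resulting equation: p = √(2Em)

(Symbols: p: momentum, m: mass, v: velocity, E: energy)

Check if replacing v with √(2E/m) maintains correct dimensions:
Yes

[v] = [L T^-1] and [√(2E/m)] = [L T^-1]. These match, so the substitution replaces a quantity by one of the same dimensions and the result p = √(2Em) has LHS [L M T^-1] vs RHS [L M T^-1] — still consistent.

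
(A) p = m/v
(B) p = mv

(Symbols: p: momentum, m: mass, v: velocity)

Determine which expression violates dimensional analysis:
(A)

(A) p = m/v: LHS [L M T^-1], RHS [L^-1 M T] ✗
(B) p = mv: LHS [L M T^-1], RHS [L M T^-1] ✓

Expression (A) p = m/v is dimensionally incorrect.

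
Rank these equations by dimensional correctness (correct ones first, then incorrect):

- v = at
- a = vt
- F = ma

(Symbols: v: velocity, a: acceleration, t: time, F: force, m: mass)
Dimensionally correct: v = at, F = ma
Dimensionally incorrect: a = vt
Ordered (correct first, then incorrect): v = at, F = ma, a = vt

- v = at: LHS [L T^-1], RHS [L T^-1] → correct ✓
- a = vt: LHS [L T^-2], RHS [L] → incorrect ✗
- F = ma: LHS [L M T^-2], RHS [L M T^-2] → correct ✓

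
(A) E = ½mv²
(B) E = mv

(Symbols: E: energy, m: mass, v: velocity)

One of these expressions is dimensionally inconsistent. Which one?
(B)

(A) E = ½mv²: LHS [L^2 M T^-2], RHS [L^2 M T^-2] ✓
(B) E = mv: LHS [L^2 M T^-2], RHS [L M T^-1] ✗

Expression (B) E = mv is dimensionally incorrect.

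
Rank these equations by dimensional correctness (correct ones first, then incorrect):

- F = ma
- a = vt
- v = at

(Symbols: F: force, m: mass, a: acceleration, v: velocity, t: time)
Dimensionally correct: F = ma, v = at
Dimensionally incorrect: a = vt
Ordered (correct first, then incorrect): F = ma, v = at, a = vt

- F = ma: LHS [L M T^-2], RHS [L M T^-2] → correct ✓
- a = vt: LHS [L T^-2], RHS [L] → incorrect ✗
- v = at: LHS [L T^-1], RHS [L T^-1] → correct ✓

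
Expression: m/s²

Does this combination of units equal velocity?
No

The expression m/s² has dimensions [L T^-2], but velocity has dimensions [L T^-1].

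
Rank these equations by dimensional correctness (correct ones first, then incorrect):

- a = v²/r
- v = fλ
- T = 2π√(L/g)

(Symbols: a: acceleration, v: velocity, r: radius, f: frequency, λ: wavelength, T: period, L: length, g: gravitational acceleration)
Dimensionally correct: a = v²/r, v = fλ, T = 2π√(L/g)
Dimensionally incorrect: none
Ordered (correct first, then incorrect): a = v²/r, v = fλ, T = 2π√(L/g)

- a = v²/r: LHS [L T^-2], RHS [L T^-2] → correct ✓
- v = fλ: LHS [L T^-1], RHS [L T^-1] → correct ✓
- T = 2π√(L/g): LHS [T], RHS [T] → correct ✓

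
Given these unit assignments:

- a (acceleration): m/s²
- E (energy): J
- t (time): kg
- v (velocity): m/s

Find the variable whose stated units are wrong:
t

The variable t (time) should have units s, not kg.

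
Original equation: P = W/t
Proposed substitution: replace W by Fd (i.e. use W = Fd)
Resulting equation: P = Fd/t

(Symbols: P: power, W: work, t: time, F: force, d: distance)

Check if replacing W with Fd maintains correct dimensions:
Yes

[W] = [L^2 M T^-2] and [Fd] = [L^2 M T^-2]. These match, so the substitution replaces a quantity by one of the same dimensions and the result P = Fd/t has LHS [L^2 M T^-3] vs RHS [L^2 M T^-3] — still consistent.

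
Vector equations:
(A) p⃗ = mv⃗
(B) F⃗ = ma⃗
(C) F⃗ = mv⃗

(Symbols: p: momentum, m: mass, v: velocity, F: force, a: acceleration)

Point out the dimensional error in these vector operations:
(C) F⃗ = mv⃗

(A) p⃗ = mv⃗: LHS [L M T^-1], RHS [L M T^-1] ✓ — mass (scalar) times velocity (vector)
(B) F⃗ = ma⃗: LHS [L M T^-2], RHS [L M T^-2] ✓ — Force and acceleration are vectors, mass is a scalar
(C) F⃗ = mv⃗: LHS [L M T^-2], RHS [L M T^-1] ✗ — mass times velocity is momentum, not force; should be ma⃗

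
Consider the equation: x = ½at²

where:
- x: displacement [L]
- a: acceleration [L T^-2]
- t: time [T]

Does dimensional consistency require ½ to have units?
No

x has dimensions [L] and at² already has dimensions [L], so the equation balances without ½ contributing any dimensions. ½ is a pure (dimensionless) number; changing or removing it would not affect dimensional consistency.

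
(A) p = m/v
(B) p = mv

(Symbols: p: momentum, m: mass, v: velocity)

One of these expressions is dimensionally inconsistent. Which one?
(A)

(A) p = m/v: LHS [L M T^-1], RHS [L^-1 M T] ✗
(B) p = mv: LHS [L M T^-1], RHS [L M T^-1] ✓

Expression (A) p = m/v is dimensionally incorrect.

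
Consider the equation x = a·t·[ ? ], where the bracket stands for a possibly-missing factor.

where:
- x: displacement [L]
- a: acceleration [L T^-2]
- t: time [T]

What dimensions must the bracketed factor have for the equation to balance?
[T] — time (e.g. t)

x has dimensions [L]; a·t has dimensions [L T^-1].
The bracketed factor must supply [L] / [L T^-1] = [T].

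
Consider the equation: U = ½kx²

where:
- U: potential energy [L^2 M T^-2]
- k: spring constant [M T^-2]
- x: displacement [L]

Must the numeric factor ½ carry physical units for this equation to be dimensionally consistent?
No

U has dimensions [L^2 M T^-2] and kx² already has dimensions [L^2 M T^-2], so the equation balances without ½ contributing any dimensions. ½ is a pure (dimensionless) number; changing or removing it would not affect dimensional consistency.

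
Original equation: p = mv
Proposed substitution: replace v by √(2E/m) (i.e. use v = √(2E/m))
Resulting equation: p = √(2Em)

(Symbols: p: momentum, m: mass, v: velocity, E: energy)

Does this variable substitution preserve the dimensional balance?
Yes

[v] = [L T^-1] and [√(2E/m)] = [L T^-1]. These match, so the substitution replaces a quantity by one of the same dimensions and the result p = √(2Em) has LHS [L M T^-1] vs RHS [L M T^-1] — still consistent.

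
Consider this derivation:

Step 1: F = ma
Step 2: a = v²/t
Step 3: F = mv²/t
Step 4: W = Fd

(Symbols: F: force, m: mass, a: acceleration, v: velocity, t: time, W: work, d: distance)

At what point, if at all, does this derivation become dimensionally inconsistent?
Step 2

Step 1: F = ma → LHS [L M T^-2], RHS [L M T^-2] ✓
Step 2: a = v²/t → LHS [L T^-2], RHS [L^2 T^-3] ✗

The first dimensional inconsistency appears in step 2: a = v²/t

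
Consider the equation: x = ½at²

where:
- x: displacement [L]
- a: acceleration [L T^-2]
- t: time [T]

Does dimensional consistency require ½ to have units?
No

x has dimensions [L] and at² already has dimensions [L], so the equation balances without ½ contributing any dimensions. ½ is a pure (dimensionless) number; changing or removing it would not affect dimensional consistency.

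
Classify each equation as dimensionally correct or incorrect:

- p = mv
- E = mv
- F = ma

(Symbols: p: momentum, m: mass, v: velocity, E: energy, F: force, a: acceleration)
Dimensionally correct: p = mv, F = ma
Dimensionally incorrect: E = mv
Ordered (correct first, then incorrect): p = mv, F = ma, E = mv

- p = mv: LHS [L M T^-1], RHS [L M T^-1] → correct ✓
- E = mv: LHS [L^2 M T^-2], RHS [L M T^-1] → incorrect ✗
- F = ma: LHS [L M T^-2], RHS [L M T^-2] → correct ✓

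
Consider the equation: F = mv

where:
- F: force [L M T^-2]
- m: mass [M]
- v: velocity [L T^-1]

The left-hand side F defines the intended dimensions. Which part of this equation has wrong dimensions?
The right-hand side term mv

F has dimensions [L M T^-2], but mv has dimensions [L M T^-1], so the term mv is dimensionally wrong for F.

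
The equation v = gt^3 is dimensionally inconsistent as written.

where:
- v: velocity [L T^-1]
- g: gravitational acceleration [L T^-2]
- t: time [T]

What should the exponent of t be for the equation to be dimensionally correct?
The exponent of t should be 1: v = gt

The LHS v has dimensions [L T^-1]; t has dimensions [T].
As written, the RHS gt^3 (exponent 3 on t) has dimensions [L T], which does not match.
With exponent 1, the RHS gt has dimensions [L T^-1], matching the LHS.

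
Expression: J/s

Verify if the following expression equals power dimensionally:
Yes

The expression J/s has dimensions [L^2 M T^-3], which is exactly power [L^2 M T^-3].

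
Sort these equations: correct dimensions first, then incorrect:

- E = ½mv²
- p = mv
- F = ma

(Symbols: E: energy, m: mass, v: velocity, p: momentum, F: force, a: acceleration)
Dimensionally correct: E = ½mv², p = mv, F = ma
Dimensionally incorrect: none
Ordered (correct first, then incorrect): E = ½mv², p = mv, F = ma

- E = ½mv²: LHS [L^2 M T^-2], RHS [L^2 M T^-2] → correct ✓
- p = mv: LHS [L M T^-1], RHS [L M T^-1] → correct ✓
- F = ma: LHS [L M T^-2], RHS [L M T^-2] → correct ✓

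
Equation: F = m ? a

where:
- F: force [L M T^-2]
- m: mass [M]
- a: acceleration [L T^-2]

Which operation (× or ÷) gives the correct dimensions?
multiplication (×): F = m × a

F [L M T^-2]; m [M]; a [L T^-2].
m × a → [L M T^-2] ✓
m ÷ a → [L^-1 M T^2] ✗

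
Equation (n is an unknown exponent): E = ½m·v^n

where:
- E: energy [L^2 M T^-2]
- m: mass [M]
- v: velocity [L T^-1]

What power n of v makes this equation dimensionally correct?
n = 2

E has dimensions [L^2 M T^-2]; v has dimensions [L T^-1].
The rest of the RHS has dimensions [M], so v^n must supply [L^2 T^-2].
With n = 2: ½m·v^2 has dimensions [L^2 M T^-2], matching the LHS ✓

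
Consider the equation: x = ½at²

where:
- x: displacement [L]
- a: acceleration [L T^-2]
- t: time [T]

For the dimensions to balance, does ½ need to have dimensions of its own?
No

x has dimensions [L] and at² already has dimensions [L], so the equation balances without ½ contributing any dimensions. ½ is a pure (dimensionless) number; changing or removing it would not affect dimensional consistency.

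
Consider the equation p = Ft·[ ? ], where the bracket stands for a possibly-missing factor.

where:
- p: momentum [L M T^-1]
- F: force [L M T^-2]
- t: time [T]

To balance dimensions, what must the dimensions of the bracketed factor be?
Nothing is missing — the bracketed factor must be dimensionless.

p has dimensions [L M T^-1] and Ft already has dimensions [L M T^-1], so p = Ft is dimensionally complete.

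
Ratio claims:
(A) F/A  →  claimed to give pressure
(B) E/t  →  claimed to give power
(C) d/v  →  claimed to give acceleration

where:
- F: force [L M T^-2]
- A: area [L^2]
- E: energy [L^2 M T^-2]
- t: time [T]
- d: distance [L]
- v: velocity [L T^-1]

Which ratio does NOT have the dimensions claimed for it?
(C) d/v does not give acceleration

(A) F/A: [L^-1 M T^-2] = pressure [L^-1 M T^-2] ✓
(B) E/t: [L^2 M T^-3] = power [L^2 M T^-3] ✓
(C) d/v: [T] ≠ acceleration [L T^-2] ✗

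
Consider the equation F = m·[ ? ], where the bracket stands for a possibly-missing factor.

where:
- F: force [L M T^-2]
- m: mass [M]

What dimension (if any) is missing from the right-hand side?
[L T^-2] — acceleration (e.g. a)

F has dimensions [L M T^-2]; m has dimensions [M].
The bracketed factor must supply [L M T^-2] / [M] = [L T^-2].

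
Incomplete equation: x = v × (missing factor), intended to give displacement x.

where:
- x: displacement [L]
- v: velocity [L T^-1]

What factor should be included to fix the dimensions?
t (time), dimensions [T]

x has dimensions [L] and v has dimensions [L T^-1].
The missing factor must have dimensions [L] / [L T^-1] = [T], i.e. time (t).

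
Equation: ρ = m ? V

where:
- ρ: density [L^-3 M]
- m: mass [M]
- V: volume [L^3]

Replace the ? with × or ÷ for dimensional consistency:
division (÷): ρ = m ÷ V

ρ [L^-3 M]; m [M]; V [L^3].
m × V → [L^3 M] ✗
m ÷ V → [L^-3 M] ✓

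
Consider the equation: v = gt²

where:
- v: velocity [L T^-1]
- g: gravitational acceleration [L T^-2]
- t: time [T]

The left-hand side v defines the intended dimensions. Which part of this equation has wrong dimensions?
The right-hand side term gt²

v has dimensions [L T^-1], but gt² has dimensions [L], so the term gt² is dimensionally wrong for v.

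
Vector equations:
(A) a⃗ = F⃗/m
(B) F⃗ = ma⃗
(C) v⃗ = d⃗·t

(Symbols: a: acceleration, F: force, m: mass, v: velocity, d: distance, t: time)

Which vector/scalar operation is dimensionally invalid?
(C) v⃗ = d⃗·t

(A) a⃗ = F⃗/m: LHS [L T^-2], RHS [L T^-2] ✓ — force (vector) divided by mass (scalar)
(B) F⃗ = ma⃗: LHS [L M T^-2], RHS [L M T^-2] ✓ — Force and acceleration are vectors, mass is a scalar
(C) v⃗ = d⃗·t: LHS [L T^-1], RHS [L T] ✗ — velocity is displacement per time; should be d⃗/t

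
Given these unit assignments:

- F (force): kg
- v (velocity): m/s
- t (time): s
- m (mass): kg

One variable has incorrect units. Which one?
F

The variable F (force) should have units N, not kg.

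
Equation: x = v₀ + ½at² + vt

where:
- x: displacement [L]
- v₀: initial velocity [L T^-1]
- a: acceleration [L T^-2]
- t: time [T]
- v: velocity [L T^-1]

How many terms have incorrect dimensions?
1

LHS x: [L]
- v₀: [L T^-1] ✗
- ½at²: [L] ✓
- vt: [L] ✓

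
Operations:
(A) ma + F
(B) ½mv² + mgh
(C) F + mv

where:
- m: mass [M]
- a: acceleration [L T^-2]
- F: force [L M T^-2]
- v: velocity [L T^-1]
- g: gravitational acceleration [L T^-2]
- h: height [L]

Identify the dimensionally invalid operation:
(C) F + mv

(A) ma + F: ma [L M T^-2] and F [L M T^-2] — same dimensions ✓
(B) ½mv² + mgh: ½mv² [L^2 M T^-2] and mgh [L^2 M T^-2] — same dimensions ✓
(C) F + mv: F [L M T^-2] and mv [L M T^-1] — different dimensions cannot be added/subtracted ✗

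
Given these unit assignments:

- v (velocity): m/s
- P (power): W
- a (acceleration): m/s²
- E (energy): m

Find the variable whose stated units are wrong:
E

The variable E (energy) should have units J, not m.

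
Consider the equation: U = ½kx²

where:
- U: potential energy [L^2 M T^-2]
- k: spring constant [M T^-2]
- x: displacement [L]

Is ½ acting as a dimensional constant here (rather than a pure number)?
No

U has dimensions [L^2 M T^-2] and kx² already has dimensions [L^2 M T^-2], so the equation balances without ½ contributing any dimensions. ½ is a pure (dimensionless) number; changing or removing it would not affect dimensional consistency.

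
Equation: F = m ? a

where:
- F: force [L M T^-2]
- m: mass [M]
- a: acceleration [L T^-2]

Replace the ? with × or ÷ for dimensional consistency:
multiplication (×): F = m × a

F [L M T^-2]; m [M]; a [L T^-2].
m × a → [L M T^-2] ✓
m ÷ a → [L^-1 M T^2] ✗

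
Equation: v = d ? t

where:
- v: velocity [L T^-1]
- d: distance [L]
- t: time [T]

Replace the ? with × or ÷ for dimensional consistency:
division (÷): v = d ÷ t

v [L T^-1]; d [L]; t [T].
d × t → [L T] ✗
d ÷ t → [L T^-1] ✓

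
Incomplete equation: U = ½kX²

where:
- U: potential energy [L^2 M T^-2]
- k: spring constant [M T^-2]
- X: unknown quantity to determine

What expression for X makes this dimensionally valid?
X = x (displacement), dimensions [L]

U has dimensions [L^2 M T^-2]; the rest of the RHS (½k) has dimensions [M T^-2].
So X² must have dimensions [L^2], i.e. X has dimensions [L] — X = x (displacement).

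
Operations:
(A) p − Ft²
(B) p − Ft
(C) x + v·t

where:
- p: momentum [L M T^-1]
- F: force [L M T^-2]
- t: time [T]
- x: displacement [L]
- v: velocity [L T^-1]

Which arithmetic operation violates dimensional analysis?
(A) p − Ft²

(A) p − Ft²: p [L M T^-1] and Ft² [L M] — different dimensions cannot be added/subtracted ✗
(B) p − Ft: p [L M T^-1] and Ft [L M T^-1] — same dimensions ✓
(C) x + v·t: x [L] and v·t [L] — same dimensions ✓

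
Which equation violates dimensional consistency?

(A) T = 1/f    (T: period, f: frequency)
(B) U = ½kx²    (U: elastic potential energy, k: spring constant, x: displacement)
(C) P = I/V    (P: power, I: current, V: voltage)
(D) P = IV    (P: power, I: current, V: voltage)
(C) P = I/V

The equation (C) P = I/V is dimensionally incorrect.

LHS (P): [L^2 M T^-3]
RHS (I/V): [I^2 L^-2 M^-1 T^3] ✗

The dimensions do not match. The other three equations balance.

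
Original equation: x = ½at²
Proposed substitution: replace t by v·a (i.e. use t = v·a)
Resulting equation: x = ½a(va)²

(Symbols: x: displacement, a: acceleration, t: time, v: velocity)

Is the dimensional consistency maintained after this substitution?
No

[t] = [T] and [v·a] = [L^2 T^-3]. These differ, so the substitution replaces a quantity by one of different dimensions and the result x = ½a(va)² has LHS [L] vs RHS [L^5 T^-8] — inconsistent.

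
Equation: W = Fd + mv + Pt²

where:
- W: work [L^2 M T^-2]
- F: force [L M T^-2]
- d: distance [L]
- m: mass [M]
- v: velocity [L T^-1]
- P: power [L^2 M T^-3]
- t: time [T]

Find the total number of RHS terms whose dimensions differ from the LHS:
2

LHS W: [L^2 M T^-2]
- Fd: [L^2 M T^-2] ✓
- mv: [L M T^-1] ✗
- Pt²: [L^2 M T^-1] ✗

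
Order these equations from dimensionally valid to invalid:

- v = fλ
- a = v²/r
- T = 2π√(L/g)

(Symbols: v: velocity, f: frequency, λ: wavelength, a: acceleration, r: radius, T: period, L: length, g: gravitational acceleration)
Dimensionally correct: v = fλ, a = v²/r, T = 2π√(L/g)
Dimensionally incorrect: none
Ordered (correct first, then incorrect): v = fλ, a = v²/r, T = 2π√(L/g)

- v = fλ: LHS [L T^-1], RHS [L T^-1] → correct ✓
- a = v²/r: LHS [L T^-2], RHS [L T^-2] → correct ✓
- T = 2π√(L/g): LHS [T], RHS [T] → correct ✓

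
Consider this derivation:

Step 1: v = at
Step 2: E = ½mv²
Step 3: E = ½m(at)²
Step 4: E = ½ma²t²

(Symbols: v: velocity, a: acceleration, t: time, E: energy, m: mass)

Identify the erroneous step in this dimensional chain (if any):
No step introduces an error — all steps are dimensionally consistent.

Step 1: v = at → LHS [L T^-1], RHS [L T^-1] ✓
Step 2: E = ½mv² → LHS [L^2 M T^-2], RHS [L^2 M T^-2] ✓
Step 3: E = ½m(at)² → LHS [L^2 M T^-2], RHS [L^2 M T^-2] ✓
Step 4: E = ½ma²t² → LHS [L^2 M T^-2], RHS [L^2 M T^-2] ✓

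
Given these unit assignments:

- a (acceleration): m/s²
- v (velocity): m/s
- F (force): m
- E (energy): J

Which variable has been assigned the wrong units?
F

The variable F (force) should have units N, not m.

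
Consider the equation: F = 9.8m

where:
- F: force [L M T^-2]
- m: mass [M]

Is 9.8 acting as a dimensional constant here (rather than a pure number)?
Yes

F has dimensions [L M T^-2], while m alone has dimensions [M]. For the equation to balance, the factor 9.8 must carry dimensions [L T^-2] — it is a dimensional constant (a numerical value of a physical quantity with its units suppressed), not a pure number.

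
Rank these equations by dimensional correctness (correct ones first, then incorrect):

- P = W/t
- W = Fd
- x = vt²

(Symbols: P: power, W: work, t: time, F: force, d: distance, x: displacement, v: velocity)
Dimensionally correct: P = W/t, W = Fd
Dimensionally incorrect: x = vt²
Ordered (correct first, then incorrect): P = W/t, W = Fd, x = vt²

- P = W/t: LHS [L^2 M T^-3], RHS [L^2 M T^-3] → correct ✓
- W = Fd: LHS [L^2 M T^-2], RHS [L^2 M T^-2] → correct ✓
- x = vt²: LHS [L], RHS [L T] → incorrect ✗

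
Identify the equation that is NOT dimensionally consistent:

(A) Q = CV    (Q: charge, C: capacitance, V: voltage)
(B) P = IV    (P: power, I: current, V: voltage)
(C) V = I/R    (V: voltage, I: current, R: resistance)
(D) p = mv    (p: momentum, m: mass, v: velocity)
(C) V = I/R

The equation (C) V = I/R is dimensionally incorrect.

LHS (V): [I^-1 L^2 M T^-3]
RHS (I/R): [I^3 L^-2 M^-1 T^3] ✗

The dimensions do not match. The other three equations balance.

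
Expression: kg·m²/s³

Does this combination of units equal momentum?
No

The expression kg·m²/s³ has dimensions [L^2 M T^-3], but momentum has dimensions [L M T^-1].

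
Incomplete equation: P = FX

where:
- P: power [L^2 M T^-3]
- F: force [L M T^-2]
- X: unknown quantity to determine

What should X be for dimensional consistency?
X = v (velocity), dimensions [L T^-1]

P has dimensions [L^2 M T^-3]; the rest of the RHS (F) has dimensions [L M T^-2].
So X must have dimensions [L T^-1] — X = v (velocity).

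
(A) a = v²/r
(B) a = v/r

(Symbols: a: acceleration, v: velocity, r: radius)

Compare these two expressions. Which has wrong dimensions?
(B)

(A) a = v²/r: LHS [L T^-2], RHS [L T^-2] ✓
(B) a = v/r: LHS [L T^-2], RHS [T^-1] ✗

Expression (B) a = v/r is dimensionally incorrect.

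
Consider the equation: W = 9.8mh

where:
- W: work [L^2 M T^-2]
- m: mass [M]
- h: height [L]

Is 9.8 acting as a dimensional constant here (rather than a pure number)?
Yes

W has dimensions [L^2 M T^-2], while mh alone has dimensions [L M]. For the equation to balance, the factor 9.8 must carry dimensions [L T^-2] — it is a dimensional constant (a numerical value of a physical quantity with its units suppressed), not a pure number.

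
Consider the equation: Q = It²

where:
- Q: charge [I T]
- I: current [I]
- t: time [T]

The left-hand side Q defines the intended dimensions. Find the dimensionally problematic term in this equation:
The right-hand side term It²

Q has dimensions [I T], but It² has dimensions [I T^2], so the term It² is dimensionally wrong for Q.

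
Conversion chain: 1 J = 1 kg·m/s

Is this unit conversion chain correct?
The chain is incorrect (it contains an error).

Incorrect: Joule is kg·m²/s², not kg·m/s (that is momentum)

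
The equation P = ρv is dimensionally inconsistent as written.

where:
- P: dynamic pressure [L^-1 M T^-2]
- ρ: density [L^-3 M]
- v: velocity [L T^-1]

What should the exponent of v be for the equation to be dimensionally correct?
The exponent of v should be 2: P = ρv^2

The LHS P has dimensions [L^-1 M T^-2]; v has dimensions [L T^-1].
As written, the RHS ρv (exponent 1 on v) has dimensions [L^-2 M T^-1], which does not match.
With exponent 2, the RHS ρv^2 has dimensions [L^-1 M T^-2], matching the LHS.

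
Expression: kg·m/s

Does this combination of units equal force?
No

The expression kg·m/s has dimensions [L M T^-1], but force has dimensions [L M T^-2].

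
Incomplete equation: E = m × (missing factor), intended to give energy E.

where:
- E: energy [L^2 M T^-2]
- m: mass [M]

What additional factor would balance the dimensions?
v² (velocity squared), dimensions [L^2 T^-2]

E has dimensions [L^2 M T^-2] and m has dimensions [M].
The missing factor must have dimensions [L^2 M T^-2] / [M] = [L^2 T^-2], i.e. velocity squared (v²).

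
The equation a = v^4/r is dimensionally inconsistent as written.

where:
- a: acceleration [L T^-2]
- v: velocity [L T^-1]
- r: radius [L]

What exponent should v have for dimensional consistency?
The exponent of v should be 2: a = v^2/r

The LHS a has dimensions [L T^-2]; v has dimensions [L T^-1].
As written, the RHS v^4/r (exponent 4 on v) has dimensions [L^3 T^-4], which does not match.
With exponent 2, the RHS v^2/r has dimensions [L T^-2], matching the LHS.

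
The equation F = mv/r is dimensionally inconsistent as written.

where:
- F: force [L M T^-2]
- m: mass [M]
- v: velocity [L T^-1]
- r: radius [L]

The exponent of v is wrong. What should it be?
The exponent of v should be 2: F = mv^2/r

The LHS F has dimensions [L M T^-2]; v has dimensions [L T^-1].
As written, the RHS mv/r (exponent 1 on v) has dimensions [M T^-1], which does not match.
With exponent 2, the RHS mv^2/r has dimensions [L M T^-2], matching the LHS.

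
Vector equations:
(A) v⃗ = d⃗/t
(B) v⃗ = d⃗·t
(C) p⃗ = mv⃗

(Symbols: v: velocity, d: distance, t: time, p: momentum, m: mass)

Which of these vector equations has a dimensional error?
(B) v⃗ = d⃗·t

(A) v⃗ = d⃗/t: LHS [L T^-1], RHS [L T^-1] ✓ — displacement (vector) divided by time (scalar)
(B) v⃗ = d⃗·t: LHS [L T^-1], RHS [L T] ✗ — velocity is displacement per time; should be d⃗/t
(C) p⃗ = mv⃗: LHS [L M T^-1], RHS [L M T^-1] ✓ — mass (scalar) times velocity (vector)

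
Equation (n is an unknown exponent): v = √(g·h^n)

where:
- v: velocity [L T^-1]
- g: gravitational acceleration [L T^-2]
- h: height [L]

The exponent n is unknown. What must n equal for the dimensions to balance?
n = 1

v has dimensions [L T^-1]; h has dimensions [L].
With n = 1: √(g·h^1) has dimensions [L T^-1], matching the LHS ✓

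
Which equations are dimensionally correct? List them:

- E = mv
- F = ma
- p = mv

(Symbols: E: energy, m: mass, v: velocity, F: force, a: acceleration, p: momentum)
Dimensionally correct: F = ma, p = mv
Dimensionally incorrect: E = mv
Ordered (correct first, then incorrect): F = ma, p = mv, E = mv

- E = mv: LHS [L^2 M T^-2], RHS [L M T^-1] → incorrect ✗
- F = ma: LHS [L M T^-2], RHS [L M T^-2] → correct ✓
- p = mv: LHS [L M T^-1], RHS [L M T^-1] → correct ✓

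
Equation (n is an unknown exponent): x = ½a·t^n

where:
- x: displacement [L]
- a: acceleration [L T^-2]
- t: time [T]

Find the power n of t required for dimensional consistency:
n = 2

x has dimensions [L]; t has dimensions [T].
The rest of the RHS has dimensions [L T^-2], so t^n must supply [T^2].
With n = 2: ½a·t^2 has dimensions [L], matching the LHS ✓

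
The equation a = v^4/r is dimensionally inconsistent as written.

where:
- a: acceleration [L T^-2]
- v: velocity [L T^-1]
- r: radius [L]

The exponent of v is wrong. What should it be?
The exponent of v should be 2: a = v^2/r

The LHS a has dimensions [L T^-2]; v has dimensions [L T^-1].
As written, the RHS v^4/r (exponent 4 on v) has dimensions [L^3 T^-4], which does not match.
With exponent 2, the RHS v^2/r has dimensions [L T^-2], matching the LHS.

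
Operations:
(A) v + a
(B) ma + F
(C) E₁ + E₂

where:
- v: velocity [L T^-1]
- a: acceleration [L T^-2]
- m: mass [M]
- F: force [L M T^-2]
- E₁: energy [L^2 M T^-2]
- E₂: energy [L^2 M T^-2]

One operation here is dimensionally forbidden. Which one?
(A) v + a

(A) v + a: v [L T^-1] and a [L T^-2] — different dimensions cannot be added/subtracted ✗
(B) ma + F: ma [L M T^-2] and F [L M T^-2] — same dimensions ✓
(C) E₁ + E₂: E₁ [L^2 M T^-2] and E₂ [L^2 M T^-2] — same dimensions ✓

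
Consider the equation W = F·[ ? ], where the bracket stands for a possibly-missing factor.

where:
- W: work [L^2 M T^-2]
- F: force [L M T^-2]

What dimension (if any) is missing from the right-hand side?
[L] — length (e.g. a distance d)

W has dimensions [L^2 M T^-2]; F has dimensions [L M T^-2].
The bracketed factor must supply [L^2 M T^-2] / [L M T^-2] = [L].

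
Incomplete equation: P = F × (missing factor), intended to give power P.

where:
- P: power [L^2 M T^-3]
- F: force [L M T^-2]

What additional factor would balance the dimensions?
v (velocity), dimensions [L T^-1]

P has dimensions [L^2 M T^-3] and F has dimensions [L M T^-2].
The missing factor must have dimensions [L^2 M T^-3] / [L M T^-2] = [L T^-1], i.e. velocity (v).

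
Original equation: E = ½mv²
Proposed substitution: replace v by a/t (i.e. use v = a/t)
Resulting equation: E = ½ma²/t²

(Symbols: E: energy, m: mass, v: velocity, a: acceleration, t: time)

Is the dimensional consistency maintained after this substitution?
No

[v] = [L T^-1] and [a/t] = [L T^-3]. These differ, so the substitution replaces a quantity by one of different dimensions and the result E = ½ma²/t² has LHS [L^2 M T^-2] vs RHS [L^2 M T^-6] — inconsistent.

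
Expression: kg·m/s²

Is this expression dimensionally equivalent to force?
Yes

The expression kg·m/s² has dimensions [L M T^-2], which is exactly force [L M T^-2].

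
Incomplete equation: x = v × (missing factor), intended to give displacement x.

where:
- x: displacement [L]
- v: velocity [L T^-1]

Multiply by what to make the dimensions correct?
t (time), dimensions [T]

x has dimensions [L] and v has dimensions [L T^-1].
The missing factor must have dimensions [L] / [L T^-1] = [T], i.e. time (t).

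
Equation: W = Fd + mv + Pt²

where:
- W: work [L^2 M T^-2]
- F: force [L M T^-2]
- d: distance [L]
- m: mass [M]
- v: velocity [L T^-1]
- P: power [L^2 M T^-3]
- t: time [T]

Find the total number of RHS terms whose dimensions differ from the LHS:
2

LHS W: [L^2 M T^-2]
- Fd: [L^2 M T^-2] ✓
- mv: [L M T^-1] ✗
- Pt²: [L^2 M T^-1] ✗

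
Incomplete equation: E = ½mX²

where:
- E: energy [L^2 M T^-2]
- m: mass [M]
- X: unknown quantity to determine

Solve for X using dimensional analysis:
X = v (velocity), dimensions [L T^-1]

E has dimensions [L^2 M T^-2]; the rest of the RHS (½m) has dimensions [M].
So X² must have dimensions [L^2 T^-2], i.e. X has dimensions [L T^-1] — X = v (velocity).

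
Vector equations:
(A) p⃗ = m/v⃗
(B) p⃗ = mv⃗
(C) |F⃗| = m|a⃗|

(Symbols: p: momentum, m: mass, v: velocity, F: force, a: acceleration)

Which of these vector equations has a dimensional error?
(A) p⃗ = m/v⃗

(A) p⃗ = m/v⃗: LHS [L M T^-1], RHS [L^-1 M T] ✗ — momentum is mass times velocity; should be mv⃗ (and division by a vector is undefined)
(B) p⃗ = mv⃗: LHS [L M T^-1], RHS [L M T^-1] ✓ — mass (scalar) times velocity (vector)
(C) |F⃗| = m|a⃗|: LHS [L M T^-2], RHS [L M T^-2] ✓ — magnitudes of vectors are scalars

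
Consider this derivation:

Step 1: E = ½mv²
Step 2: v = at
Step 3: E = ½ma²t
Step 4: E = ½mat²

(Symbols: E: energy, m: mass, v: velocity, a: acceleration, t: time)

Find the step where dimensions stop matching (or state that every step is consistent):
Step 3

Step 1: E = ½mv² → LHS [L^2 M T^-2], RHS [L^2 M T^-2] ✓
Step 2: v = at → LHS [L T^-1], RHS [L T^-1] ✓
Step 3: E = ½ma²t → LHS [L^2 M T^-2], RHS [L^2 M T^-3] ✗

The first dimensional inconsistency appears in step 3: E = ½ma²t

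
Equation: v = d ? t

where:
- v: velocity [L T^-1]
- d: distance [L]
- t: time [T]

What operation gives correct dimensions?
division (÷): v = d ÷ t

v [L T^-1]; d [L]; t [T].
d × t → [L T] ✗
d ÷ t → [L T^-1] ✓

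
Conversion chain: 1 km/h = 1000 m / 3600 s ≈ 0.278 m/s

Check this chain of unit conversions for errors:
The chain is correct (no errors).

Correct: 1 km = 1000 m, 1 h = 3600 s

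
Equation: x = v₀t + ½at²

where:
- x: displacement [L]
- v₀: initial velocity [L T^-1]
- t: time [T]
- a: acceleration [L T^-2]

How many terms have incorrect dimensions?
0

LHS x: [L]
- v₀t: [L] ✓
- ½at²: [L] ✓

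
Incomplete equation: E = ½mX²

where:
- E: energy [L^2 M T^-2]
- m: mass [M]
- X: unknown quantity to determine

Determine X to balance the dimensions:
X = v (velocity), dimensions [L T^-1]

E has dimensions [L^2 M T^-2]; the rest of the RHS (½m) has dimensions [M].
So X² must have dimensions [L^2 T^-2], i.e. X has dimensions [L T^-1] — X = v (velocity).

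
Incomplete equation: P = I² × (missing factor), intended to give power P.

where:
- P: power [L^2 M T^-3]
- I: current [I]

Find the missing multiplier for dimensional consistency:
R (resistance), dimensions [I^-2 L^2 M T^-3]

P has dimensions [L^2 M T^-3] and I² has dimensions [I^2].
The missing factor must have dimensions [L^2 M T^-3] / [I^2] = [I^-2 L^2 M T^-3], i.e. resistance (R).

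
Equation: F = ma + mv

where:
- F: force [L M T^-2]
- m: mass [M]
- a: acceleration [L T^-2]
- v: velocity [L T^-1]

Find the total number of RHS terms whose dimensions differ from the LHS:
1

LHS F: [L M T^-2]
- ma: [L M T^-2] ✓
- mv: [L M T^-1] ✗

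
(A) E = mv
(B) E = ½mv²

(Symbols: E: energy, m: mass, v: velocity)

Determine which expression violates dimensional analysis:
(A)

(A) E = mv: LHS [L^2 M T^-2], RHS [L M T^-1] ✗
(B) E = ½mv²: LHS [L^2 M T^-2], RHS [L^2 M T^-2] ✓

Expression (A) E = mv is dimensionally incorrect.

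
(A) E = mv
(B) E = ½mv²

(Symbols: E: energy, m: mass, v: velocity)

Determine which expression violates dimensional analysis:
(A)

(A) E = mv: LHS [L^2 M T^-2], RHS [L M T^-1] ✗
(B) E = ½mv²: LHS [L^2 M T^-2], RHS [L^2 M T^-2] ✓

Expression (A) E = mv is dimensionally incorrect.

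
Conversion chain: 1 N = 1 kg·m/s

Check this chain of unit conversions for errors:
The chain is incorrect (it contains an error).

Incorrect: Newton is kg·m/s², not kg·m/s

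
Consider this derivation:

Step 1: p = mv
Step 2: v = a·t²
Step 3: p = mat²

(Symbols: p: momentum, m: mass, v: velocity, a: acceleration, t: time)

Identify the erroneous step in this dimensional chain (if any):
Step 2

Step 1: p = mv → LHS [L M T^-1], RHS [L M T^-1] ✓
Step 2: v = a·t² → LHS [L T^-1], RHS [L] ✗

The first dimensional inconsistency appears in step 2: v = a·t²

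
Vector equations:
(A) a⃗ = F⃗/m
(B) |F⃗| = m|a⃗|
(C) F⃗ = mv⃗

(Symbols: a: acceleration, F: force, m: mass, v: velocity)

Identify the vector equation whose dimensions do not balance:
(C) F⃗ = mv⃗

(A) a⃗ = F⃗/m: LHS [L T^-2], RHS [L T^-2] ✓ — force (vector) divided by mass (scalar)
(B) |F⃗| = m|a⃗|: LHS [L M T^-2], RHS [L M T^-2] ✓ — magnitudes of vectors are scalars
(C) F⃗ = mv⃗: LHS [L M T^-2], RHS [L M T^-1] ✗ — mass times velocity is momentum, not force; should be ma⃗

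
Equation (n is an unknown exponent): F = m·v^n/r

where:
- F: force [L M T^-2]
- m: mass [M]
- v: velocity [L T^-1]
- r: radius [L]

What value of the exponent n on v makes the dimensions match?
n = 2

F has dimensions [L M T^-2]; v has dimensions [L T^-1].
The rest of the RHS has dimensions [L^-1 M], so v^n must supply [L^2 T^-2].
With n = 2: m·v^2/r has dimensions [L M T^-2], matching the LHS ✓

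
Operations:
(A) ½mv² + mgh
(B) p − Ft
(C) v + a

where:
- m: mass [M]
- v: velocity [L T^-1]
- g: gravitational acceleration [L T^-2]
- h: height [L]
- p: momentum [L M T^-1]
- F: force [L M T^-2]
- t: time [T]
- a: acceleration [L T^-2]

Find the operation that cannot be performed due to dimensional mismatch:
(C) v + a

(A) ½mv² + mgh: ½mv² [L^2 M T^-2] and mgh [L^2 M T^-2] — same dimensions ✓
(B) p − Ft: p [L M T^-1] and Ft [L M T^-1] — same dimensions ✓
(C) v + a: v [L T^-1] and a [L T^-2] — different dimensions cannot be added/subtracted ✗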